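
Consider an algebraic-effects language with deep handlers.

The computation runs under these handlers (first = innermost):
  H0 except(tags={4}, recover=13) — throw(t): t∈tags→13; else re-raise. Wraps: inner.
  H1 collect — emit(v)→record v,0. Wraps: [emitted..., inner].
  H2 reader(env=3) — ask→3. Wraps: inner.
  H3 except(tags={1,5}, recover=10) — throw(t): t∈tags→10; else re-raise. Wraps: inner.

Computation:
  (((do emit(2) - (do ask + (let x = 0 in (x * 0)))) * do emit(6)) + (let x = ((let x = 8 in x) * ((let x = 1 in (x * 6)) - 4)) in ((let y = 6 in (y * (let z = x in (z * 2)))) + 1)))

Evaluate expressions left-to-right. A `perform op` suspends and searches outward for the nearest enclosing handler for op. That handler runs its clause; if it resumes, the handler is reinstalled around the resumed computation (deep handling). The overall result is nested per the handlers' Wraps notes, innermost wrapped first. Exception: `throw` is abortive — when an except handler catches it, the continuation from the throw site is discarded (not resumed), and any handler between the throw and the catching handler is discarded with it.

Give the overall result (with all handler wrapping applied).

Answer: [2, 6, 193]

Working:
emit(2) @ H1 ⇒ out+=2
ask @ H2 ⇒ 3
emit(6) @ H1 ⇒ out+=6
H0 returns 193
H1 returns [2, 6, 193]
H2 returns [2, 6, 193]
H3 returns [2, 6, 193]
= [2, 6, 193]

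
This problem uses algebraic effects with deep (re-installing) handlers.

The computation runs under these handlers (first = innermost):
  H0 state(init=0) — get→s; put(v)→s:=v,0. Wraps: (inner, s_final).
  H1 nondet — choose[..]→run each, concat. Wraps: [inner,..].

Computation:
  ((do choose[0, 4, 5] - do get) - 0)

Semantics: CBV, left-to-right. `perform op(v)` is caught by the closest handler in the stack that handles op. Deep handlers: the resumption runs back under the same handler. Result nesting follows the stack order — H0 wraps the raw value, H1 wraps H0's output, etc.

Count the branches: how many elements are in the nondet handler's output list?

Evaluation trace:
choose[0, 4, 5] @ H1
  branch[0] choose=0:
    get @ H0 ⇒ 0
    H0 returns (0, 0)
    H1 returns [(0, 0)]
  branch[1] choose=4:
    get @ H0 ⇒ 0
    H0 returns (4, 0)
    H1 returns [(4, 0)]
  branch[2] choose=5:
    get @ H0 ⇒ 0
    H0 returns (5, 0)
    H1 returns [(5, 0)]
= [(0, 0), (4, 0), (5, 0)]

Answer: 3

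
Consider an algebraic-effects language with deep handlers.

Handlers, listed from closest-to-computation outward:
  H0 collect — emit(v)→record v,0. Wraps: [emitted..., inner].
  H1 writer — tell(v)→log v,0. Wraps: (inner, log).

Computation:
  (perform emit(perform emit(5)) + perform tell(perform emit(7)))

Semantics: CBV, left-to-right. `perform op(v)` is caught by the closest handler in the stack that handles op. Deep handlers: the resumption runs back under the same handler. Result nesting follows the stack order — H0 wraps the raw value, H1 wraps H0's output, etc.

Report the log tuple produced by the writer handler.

Answer: (0)

Step-by-step:
emit(5) @ H0 ⇒ out+=5
emit(0) @ H0 ⇒ out+=0
emit(7) @ H0 ⇒ out+=7
tell(0) @ H1 ⇒ log+=0
H0 returns [5, 0, 7, 0]
H1 returns ([5, 0, 7, 0], (0))
= ([5, 0, 7, 0], (0))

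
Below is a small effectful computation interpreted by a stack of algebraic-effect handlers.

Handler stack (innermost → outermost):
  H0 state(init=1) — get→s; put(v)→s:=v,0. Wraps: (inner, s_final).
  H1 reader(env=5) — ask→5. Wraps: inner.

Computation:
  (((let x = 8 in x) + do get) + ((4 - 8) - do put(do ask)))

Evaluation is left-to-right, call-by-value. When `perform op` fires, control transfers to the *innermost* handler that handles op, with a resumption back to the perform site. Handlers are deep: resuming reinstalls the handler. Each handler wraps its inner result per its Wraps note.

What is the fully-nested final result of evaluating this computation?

Answer: (5, 5)

Working:
get @ H0 ⇒ 1
ask @ H1 ⇒ 5
put(5) @ H0 ⇒ s:=5
H0 returns (5, 5)
H1 returns (5, 5)
= (5, 5)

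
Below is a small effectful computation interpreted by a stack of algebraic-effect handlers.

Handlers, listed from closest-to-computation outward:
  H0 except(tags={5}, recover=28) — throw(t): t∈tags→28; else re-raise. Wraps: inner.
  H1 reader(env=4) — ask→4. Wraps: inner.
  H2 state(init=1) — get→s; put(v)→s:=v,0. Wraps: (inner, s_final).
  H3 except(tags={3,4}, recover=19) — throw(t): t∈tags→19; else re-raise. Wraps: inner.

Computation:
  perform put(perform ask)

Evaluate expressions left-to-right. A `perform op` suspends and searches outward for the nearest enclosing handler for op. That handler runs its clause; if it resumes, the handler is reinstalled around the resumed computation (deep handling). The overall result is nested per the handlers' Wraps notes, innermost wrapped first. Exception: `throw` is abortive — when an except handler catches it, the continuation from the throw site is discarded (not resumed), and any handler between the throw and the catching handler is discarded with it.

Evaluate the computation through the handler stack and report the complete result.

Step-by-step:
ask @ H1 ⇒ 4
put(4) @ H2 ⇒ s:=4
H0 returns 0
H1 returns 0
H2 returns (0, 4)
H3 returns (0, 4)
= (0, 4)

Answer: (0, 4)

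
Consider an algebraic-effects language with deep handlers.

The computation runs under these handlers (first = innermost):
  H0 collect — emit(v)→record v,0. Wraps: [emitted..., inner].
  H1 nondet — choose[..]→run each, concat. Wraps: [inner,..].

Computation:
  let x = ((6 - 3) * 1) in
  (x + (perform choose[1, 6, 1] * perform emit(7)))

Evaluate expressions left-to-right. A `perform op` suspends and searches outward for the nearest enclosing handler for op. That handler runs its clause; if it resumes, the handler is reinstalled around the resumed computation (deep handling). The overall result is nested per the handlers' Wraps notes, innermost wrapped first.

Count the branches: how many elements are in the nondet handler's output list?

Answer: 3

Evaluation trace:
choose[1, 6, 1] @ H1
  branch[0] choose=1:
    emit(7) @ H0 ⇒ out+=7
    H0 returns [7, 3]
    H1 returns [[7, 3]]
  branch[1] choose=6:
    emit(7) @ H0 ⇒ out+=7
    H0 returns [7, 3]
    H1 returns [[7, 3]]
  branch[2] choose=1:
    emit(7) @ H0 ⇒ out+=7
    H0 returns [7, 3]
    H1 returns [[7, 3]]
= [[7, 3], [7, 3], [7, 3]]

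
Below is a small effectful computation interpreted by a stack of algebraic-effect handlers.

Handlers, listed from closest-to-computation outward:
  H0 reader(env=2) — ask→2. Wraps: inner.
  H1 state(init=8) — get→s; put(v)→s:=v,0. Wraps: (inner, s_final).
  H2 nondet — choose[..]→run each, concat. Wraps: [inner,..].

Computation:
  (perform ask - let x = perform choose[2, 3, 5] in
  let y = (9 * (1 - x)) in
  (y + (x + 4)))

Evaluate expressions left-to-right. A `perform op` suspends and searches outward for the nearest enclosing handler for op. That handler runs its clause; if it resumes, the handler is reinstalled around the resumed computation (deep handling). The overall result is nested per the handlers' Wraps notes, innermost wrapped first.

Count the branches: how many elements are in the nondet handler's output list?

Step-by-step:
ask @ H0 ⇒ 2
choose[2, 3, 5] @ H2
  branch[0] choose=2:
    H0 returns 5
    H1 returns (5, 8)
    H2 returns [(5, 8)]
  branch[1] choose=3:
    H0 returns 13
    H1 returns (13, 8)
    H2 returns [(13, 8)]
  branch[2] choose=5:
    H0 returns 29
    H1 returns (29, 8)
    H2 returns [(29, 8)]
= [(5, 8), (13, 8), (29, 8)]

Answer: 3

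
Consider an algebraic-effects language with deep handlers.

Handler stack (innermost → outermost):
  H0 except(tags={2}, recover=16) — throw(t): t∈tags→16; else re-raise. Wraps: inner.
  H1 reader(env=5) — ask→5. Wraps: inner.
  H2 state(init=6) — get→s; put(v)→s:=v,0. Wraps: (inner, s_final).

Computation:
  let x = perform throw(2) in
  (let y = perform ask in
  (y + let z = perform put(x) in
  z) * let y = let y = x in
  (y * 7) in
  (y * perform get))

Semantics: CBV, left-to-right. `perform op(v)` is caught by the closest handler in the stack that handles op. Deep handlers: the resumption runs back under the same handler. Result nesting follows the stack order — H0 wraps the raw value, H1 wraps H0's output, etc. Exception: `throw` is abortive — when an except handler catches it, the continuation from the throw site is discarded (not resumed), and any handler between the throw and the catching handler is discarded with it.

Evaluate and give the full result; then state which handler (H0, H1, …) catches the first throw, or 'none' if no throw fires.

Step-by-step:
throw(2) @ H0 caught ⇒ 16
H1 returns 16
H2 returns (16, 6)
= (16, 6)

Answer: (16, 6) ; first throw caught by: H0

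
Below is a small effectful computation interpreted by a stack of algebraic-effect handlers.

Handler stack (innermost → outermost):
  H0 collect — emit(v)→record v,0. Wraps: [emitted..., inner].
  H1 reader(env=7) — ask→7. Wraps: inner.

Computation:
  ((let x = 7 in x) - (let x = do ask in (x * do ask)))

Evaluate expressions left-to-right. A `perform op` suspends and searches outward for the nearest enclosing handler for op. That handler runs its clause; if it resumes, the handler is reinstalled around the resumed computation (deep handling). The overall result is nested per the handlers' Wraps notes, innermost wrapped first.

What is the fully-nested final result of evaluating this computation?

Answer: [-42]

Working:
ask @ H1 ⇒ 7
ask @ H1 ⇒ 7
H0 returns [-42]
H1 returns [-42]
= [-42]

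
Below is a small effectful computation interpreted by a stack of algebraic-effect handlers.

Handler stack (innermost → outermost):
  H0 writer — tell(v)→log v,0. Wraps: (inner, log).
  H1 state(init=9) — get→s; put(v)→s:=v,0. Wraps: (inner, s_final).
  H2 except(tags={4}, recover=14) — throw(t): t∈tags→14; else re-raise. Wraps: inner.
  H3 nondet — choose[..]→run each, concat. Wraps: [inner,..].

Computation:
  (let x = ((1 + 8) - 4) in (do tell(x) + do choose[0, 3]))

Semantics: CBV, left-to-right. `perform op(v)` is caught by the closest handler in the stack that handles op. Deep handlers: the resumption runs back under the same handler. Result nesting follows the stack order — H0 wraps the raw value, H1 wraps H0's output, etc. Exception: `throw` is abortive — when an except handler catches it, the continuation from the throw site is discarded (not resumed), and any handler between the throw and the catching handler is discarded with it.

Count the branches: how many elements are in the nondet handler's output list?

Answer: 2

Step-by-step:
tell(5) @ H0 ⇒ log+=5
choose[0, 3] @ H3
  branch[0] choose=0:
    H0 returns (0, (5))
    H1 returns ((0, (5)), 9)
    H2 returns ((0, (5)), 9)
    H3 returns [((0, (5)), 9)]
  branch[1] choose=3:
    H0 returns (3, (5))
    H1 returns ((3, (5)), 9)
    H2 returns ((3, (5)), 9)
    H3 returns [((3, (5)), 9)]
= [((0, (5)), 9), ((3, (5)), 9)]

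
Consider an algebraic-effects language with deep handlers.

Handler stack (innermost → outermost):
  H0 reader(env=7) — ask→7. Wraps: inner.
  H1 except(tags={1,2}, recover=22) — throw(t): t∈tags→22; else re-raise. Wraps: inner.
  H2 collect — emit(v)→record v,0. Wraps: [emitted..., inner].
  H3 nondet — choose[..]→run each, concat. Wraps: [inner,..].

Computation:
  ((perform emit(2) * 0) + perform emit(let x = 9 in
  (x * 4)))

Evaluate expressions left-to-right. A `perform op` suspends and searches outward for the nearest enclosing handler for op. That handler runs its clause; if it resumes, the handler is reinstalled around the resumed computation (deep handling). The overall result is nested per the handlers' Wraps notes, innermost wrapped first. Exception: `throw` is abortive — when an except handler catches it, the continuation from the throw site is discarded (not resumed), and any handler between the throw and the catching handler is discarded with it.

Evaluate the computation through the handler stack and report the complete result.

Evaluation trace:
emit(2) @ H2 ⇒ out+=2
emit(36) @ H2 ⇒ out+=36
H0 returns 0
H1 returns 0
H2 returns [2, 36, 0]
H3 returns [[2, 36, 0]]
= [[2, 36, 0]]

Answer: [[2, 36, 0]]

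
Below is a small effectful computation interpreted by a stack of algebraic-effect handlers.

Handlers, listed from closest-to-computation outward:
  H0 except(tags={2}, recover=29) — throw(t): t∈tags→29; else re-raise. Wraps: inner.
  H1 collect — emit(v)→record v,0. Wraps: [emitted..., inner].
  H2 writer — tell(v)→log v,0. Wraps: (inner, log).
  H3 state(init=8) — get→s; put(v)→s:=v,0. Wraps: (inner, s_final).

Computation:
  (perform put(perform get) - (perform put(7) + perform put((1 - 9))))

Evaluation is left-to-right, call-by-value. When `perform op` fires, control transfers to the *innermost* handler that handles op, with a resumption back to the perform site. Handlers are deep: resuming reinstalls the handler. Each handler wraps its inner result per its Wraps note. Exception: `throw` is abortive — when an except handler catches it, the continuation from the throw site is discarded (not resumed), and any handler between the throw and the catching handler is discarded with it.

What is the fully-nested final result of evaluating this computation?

Evaluation trace:
get @ H3 ⇒ 8
put(8) @ H3 ⇒ s:=8
put(7) @ H3 ⇒ s:=7
put(-8) @ H3 ⇒ s:=-8
H0 returns 0
H1 returns [0]
H2 returns ([0], ())
H3 returns (([0], ()), -8)
= (([0], ()), -8)

Answer: (([0], ()), -8)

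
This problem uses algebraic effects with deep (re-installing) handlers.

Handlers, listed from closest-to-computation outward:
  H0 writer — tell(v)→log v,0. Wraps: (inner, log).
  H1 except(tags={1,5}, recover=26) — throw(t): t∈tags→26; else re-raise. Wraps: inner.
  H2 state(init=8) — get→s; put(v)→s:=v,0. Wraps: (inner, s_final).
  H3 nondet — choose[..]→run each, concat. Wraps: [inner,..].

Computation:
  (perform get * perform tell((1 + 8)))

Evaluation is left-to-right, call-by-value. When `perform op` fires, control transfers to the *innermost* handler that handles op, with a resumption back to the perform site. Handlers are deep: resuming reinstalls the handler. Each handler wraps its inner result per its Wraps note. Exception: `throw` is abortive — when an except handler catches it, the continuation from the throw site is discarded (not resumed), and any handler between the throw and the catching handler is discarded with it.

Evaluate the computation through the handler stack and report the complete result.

Answer: [((0, (9)), 8)]

Step-by-step:
get @ H2 ⇒ 8
tell(9) @ H0 ⇒ log+=9
H0 returns (0, (9))
H1 returns (0, (9))
H2 returns ((0, (9)), 8)
H3 returns [((0, (9)), 8)]
= [((0, (9)), 8)]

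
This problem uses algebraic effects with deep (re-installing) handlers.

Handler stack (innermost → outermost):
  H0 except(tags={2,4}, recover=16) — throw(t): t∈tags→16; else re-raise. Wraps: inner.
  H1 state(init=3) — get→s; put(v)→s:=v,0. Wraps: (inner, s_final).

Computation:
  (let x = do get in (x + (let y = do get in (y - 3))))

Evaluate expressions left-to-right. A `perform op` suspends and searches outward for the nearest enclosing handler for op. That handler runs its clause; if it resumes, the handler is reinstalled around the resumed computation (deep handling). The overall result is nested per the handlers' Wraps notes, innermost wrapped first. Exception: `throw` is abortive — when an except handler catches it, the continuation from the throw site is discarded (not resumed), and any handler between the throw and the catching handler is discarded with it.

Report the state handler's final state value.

Answer: 3

Step-by-step:
get @ H1 ⇒ 3
get @ H1 ⇒ 3
H0 returns 3
H1 returns (3, 3)
= (3, 3)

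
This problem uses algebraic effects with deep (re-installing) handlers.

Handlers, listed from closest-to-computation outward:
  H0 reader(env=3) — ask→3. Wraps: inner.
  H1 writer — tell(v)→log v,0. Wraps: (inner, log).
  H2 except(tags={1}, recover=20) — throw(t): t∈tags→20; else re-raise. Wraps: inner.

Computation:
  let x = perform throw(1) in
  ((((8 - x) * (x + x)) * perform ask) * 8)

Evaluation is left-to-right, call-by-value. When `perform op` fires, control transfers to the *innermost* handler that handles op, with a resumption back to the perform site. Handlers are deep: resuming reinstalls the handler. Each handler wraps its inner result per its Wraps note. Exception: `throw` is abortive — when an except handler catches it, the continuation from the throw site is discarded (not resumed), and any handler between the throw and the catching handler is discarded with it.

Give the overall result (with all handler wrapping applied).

Answer: 20

Step-by-step:
throw(1) @ H2 caught ⇒ 20
= 20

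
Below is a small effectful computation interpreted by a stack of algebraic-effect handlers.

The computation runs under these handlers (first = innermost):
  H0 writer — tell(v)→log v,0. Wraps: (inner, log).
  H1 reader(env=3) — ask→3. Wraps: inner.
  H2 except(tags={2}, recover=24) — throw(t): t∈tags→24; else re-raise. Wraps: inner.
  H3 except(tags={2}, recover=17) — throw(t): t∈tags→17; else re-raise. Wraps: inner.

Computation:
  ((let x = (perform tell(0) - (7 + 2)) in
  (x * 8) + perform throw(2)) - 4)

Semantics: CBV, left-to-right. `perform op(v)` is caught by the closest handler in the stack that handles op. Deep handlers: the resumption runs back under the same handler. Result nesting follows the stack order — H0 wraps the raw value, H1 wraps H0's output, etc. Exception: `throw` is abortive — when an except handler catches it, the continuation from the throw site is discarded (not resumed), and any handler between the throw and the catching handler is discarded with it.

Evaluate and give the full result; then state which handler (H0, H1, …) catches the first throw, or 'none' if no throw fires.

Answer: 24 ; first throw caught by: H2

Working:
tell(0) @ H0 ⇒ log+=0
throw(2) @ H2 caught ⇒ 24
H3 returns 24
= 24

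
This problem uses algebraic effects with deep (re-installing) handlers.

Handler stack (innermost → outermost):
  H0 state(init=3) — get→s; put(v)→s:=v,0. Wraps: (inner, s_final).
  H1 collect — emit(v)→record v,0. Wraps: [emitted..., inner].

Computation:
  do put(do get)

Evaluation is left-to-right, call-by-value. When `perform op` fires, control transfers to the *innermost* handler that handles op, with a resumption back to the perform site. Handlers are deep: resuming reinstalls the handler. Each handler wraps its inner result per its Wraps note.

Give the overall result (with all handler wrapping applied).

Working:
get @ H0 ⇒ 3
put(3) @ H0 ⇒ s:=3
H0 returns (0, 3)
H1 returns [(0, 3)]
= [(0, 3)]

Answer: [(0, 3)]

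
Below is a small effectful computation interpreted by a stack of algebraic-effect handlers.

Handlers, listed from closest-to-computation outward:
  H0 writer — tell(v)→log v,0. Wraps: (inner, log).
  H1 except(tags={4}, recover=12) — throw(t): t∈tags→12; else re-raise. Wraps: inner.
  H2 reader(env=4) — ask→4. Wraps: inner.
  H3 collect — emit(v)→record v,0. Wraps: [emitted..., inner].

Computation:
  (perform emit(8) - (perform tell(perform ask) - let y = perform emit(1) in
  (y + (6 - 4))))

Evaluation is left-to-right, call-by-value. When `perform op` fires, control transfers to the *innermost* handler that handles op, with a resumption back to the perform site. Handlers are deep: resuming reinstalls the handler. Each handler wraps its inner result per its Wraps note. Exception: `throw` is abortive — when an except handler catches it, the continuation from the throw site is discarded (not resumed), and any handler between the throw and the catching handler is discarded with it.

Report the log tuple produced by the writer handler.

Answer: (4)

Evaluation trace:
emit(8) @ H3 ⇒ out+=8
ask @ H2 ⇒ 4
tell(4) @ H0 ⇒ log+=4
emit(1) @ H3 ⇒ out+=1
H0 returns (2, (4))
H1 returns (2, (4))
H2 returns (2, (4))
H3 returns [8, 1, (2, (4))]
= [8, 1, (2, (4))]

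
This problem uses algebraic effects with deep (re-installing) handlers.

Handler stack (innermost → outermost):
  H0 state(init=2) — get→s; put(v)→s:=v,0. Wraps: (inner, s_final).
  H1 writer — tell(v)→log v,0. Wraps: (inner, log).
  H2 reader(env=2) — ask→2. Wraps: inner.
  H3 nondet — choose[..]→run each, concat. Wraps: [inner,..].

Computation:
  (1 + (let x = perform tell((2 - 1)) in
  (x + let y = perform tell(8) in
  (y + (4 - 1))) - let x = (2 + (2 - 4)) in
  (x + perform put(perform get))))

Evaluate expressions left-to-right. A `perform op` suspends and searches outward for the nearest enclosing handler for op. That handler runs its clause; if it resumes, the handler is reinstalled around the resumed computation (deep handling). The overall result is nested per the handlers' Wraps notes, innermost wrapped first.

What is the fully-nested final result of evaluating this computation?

Answer: [((4, 2), (1, 8))]

Evaluation trace:
tell(1) @ H1 ⇒ log+=1
tell(8) @ H1 ⇒ log+=8
get @ H0 ⇒ 2
put(2) @ H0 ⇒ s:=2
H0 returns (4, 2)
H1 returns ((4, 2), (1, 8))
H2 returns ((4, 2), (1, 8))
H3 returns [((4, 2), (1, 8))]
= [((4, 2), (1, 8))]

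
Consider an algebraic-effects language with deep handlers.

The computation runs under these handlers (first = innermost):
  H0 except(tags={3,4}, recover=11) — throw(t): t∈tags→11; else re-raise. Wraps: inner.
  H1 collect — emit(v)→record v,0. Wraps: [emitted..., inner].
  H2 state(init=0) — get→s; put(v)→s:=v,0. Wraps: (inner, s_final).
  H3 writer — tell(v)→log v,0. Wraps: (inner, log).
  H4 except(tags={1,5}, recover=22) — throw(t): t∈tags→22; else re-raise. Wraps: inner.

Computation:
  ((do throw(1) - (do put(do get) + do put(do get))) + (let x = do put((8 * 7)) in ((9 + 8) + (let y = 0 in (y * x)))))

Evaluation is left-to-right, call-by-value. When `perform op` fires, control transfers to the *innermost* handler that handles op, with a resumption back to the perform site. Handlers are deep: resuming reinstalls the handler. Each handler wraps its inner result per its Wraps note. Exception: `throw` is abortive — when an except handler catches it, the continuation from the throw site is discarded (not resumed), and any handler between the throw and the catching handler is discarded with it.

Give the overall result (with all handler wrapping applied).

Answer: 22

Step-by-step:
throw(1) @ H0 re-raised
throw(1) @ H4 caught ⇒ 22
= 22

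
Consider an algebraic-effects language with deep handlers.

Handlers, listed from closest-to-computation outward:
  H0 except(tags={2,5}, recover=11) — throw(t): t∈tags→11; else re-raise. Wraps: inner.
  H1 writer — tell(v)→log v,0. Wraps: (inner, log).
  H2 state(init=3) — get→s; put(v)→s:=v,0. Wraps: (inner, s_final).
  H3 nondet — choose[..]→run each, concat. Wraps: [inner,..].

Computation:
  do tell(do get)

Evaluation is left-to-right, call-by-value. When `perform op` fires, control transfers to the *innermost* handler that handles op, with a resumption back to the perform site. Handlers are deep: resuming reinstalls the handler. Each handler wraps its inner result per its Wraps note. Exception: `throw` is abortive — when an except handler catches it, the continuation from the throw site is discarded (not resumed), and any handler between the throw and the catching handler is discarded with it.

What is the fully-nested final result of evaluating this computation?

Answer: [((0, (3)), 3)]

Evaluation trace:
get @ H2 ⇒ 3
tell(3) @ H1 ⇒ log+=3
H0 returns 0
H1 returns (0, (3))
H2 returns ((0, (3)), 3)
H3 returns [((0, (3)), 3)]
= [((0, (3)), 3)]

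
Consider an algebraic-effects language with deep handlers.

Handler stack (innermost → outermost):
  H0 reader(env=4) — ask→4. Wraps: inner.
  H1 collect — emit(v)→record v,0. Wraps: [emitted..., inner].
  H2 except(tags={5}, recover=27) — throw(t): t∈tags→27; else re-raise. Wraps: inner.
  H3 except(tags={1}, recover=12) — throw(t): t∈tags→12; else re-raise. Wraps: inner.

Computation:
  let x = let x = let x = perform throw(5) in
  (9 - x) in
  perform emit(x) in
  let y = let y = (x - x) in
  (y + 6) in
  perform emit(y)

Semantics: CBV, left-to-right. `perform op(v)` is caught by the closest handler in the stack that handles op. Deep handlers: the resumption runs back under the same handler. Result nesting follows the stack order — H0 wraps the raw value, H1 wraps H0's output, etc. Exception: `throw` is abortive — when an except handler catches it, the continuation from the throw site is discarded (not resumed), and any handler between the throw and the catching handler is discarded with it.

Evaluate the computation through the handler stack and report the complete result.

Answer: 27

Step-by-step:
throw(5) @ H2 caught ⇒ 27
H3 returns 27
= 27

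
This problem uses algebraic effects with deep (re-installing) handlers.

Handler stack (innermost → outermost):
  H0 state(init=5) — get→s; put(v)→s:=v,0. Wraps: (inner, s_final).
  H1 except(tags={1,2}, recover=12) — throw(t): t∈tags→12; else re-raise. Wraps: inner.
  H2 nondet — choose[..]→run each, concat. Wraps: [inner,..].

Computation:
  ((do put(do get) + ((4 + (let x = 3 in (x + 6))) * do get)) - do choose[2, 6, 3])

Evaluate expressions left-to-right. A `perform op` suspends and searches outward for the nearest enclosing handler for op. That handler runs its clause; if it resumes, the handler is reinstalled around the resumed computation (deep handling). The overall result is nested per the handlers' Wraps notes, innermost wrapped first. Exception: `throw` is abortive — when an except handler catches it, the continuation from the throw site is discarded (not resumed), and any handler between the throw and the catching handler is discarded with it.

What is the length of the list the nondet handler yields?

Answer: 3

Working:
get @ H0 ⇒ 5
put(5) @ H0 ⇒ s:=5
get @ H0 ⇒ 5
choose[2, 6, 3] @ H2
  branch[0] choose=2:
    H0 returns (63, 5)
    H1 returns (63, 5)
    H2 returns [(63, 5)]
  branch[1] choose=6:
    H0 returns (59, 5)
    H1 returns (59, 5)
    H2 returns [(59, 5)]
  branch[2] choose=3:
    H0 returns (62, 5)
    H1 returns (62, 5)
    H2 returns [(62, 5)]
= [(63, 5), (59, 5), (62, 5)]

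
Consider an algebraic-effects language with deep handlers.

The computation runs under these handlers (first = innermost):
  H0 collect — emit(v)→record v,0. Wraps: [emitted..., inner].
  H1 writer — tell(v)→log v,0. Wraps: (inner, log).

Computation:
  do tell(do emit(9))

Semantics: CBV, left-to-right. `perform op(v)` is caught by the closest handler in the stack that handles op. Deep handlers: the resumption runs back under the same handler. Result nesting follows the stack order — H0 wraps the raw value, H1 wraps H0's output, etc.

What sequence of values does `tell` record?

Answer: (0)

Evaluation trace:
emit(9) @ H0 ⇒ out+=9
tell(0) @ H1 ⇒ log+=0
H0 returns [9, 0]
H1 returns ([9, 0], (0))
= ([9, 0], (0))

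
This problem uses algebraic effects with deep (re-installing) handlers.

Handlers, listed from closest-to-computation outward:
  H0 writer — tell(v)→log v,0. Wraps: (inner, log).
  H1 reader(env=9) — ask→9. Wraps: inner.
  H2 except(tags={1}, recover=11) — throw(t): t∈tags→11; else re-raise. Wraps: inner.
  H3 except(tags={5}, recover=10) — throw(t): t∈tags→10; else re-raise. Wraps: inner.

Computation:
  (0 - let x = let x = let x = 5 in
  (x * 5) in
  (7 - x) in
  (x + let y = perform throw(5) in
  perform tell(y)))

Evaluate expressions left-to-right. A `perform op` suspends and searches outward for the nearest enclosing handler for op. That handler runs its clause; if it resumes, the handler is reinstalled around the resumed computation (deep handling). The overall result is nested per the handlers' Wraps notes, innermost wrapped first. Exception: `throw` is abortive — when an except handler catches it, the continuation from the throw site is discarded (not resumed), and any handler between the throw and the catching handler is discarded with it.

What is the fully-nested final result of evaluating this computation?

Step-by-step:
throw(5) @ H2 re-raised
throw(5) @ H3 caught ⇒ 10
= 10

Answer: 10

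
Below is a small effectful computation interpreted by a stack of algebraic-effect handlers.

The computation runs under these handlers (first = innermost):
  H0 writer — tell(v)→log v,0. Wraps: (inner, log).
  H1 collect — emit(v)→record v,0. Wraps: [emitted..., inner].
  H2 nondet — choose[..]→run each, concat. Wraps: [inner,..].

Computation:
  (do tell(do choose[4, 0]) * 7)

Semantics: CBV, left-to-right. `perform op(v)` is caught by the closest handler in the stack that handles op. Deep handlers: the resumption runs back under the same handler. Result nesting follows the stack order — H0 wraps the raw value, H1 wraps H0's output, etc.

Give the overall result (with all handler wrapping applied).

Answer: [[(0, (4))], [(0, (0))]]

Step-by-step:
choose[4, 0] @ H2
  branch[0] choose=4:
    tell(4) @ H0 ⇒ log+=4
    H0 returns (0, (4))
    H1 returns [(0, (4))]
    H2 returns [[(0, (4))]]
  branch[1] choose=0:
    tell(0) @ H0 ⇒ log+=0
    H0 returns (0, (0))
    H1 returns [(0, (0))]
    H2 returns [[(0, (0))]]
= [[(0, (4))], [(0, (0))]]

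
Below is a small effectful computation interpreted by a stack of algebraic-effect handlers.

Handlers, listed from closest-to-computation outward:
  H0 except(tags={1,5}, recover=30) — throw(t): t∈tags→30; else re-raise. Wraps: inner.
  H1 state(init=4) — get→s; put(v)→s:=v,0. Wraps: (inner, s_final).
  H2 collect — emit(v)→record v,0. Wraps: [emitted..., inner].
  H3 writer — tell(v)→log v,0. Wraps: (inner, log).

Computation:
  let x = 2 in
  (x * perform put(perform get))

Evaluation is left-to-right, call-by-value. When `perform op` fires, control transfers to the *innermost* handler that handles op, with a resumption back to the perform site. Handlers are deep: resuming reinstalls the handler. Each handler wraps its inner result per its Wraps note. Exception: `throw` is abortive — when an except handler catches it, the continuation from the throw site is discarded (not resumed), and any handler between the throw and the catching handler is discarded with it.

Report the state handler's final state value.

Working:
get @ H1 ⇒ 4
put(4) @ H1 ⇒ s:=4
H0 returns 0
H1 returns (0, 4)
H2 returns [(0, 4)]
H3 returns ([(0, 4)], ())
= ([(0, 4)], ())

Answer: 4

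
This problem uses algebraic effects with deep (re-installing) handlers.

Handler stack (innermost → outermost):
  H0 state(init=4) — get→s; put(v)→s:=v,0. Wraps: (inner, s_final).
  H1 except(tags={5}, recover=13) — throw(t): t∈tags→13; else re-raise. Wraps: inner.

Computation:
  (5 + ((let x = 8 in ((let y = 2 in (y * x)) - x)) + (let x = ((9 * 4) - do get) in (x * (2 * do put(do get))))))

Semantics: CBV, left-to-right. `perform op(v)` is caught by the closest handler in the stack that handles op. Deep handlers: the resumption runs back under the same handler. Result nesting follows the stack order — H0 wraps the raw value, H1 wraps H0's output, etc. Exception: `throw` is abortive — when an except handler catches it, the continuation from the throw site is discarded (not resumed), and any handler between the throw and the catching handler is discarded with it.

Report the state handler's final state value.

Working:
get @ H0 ⇒ 4
get @ H0 ⇒ 4
put(4) @ H0 ⇒ s:=4
H0 returns (13, 4)
H1 returns (13, 4)
= (13, 4)

Answer: 4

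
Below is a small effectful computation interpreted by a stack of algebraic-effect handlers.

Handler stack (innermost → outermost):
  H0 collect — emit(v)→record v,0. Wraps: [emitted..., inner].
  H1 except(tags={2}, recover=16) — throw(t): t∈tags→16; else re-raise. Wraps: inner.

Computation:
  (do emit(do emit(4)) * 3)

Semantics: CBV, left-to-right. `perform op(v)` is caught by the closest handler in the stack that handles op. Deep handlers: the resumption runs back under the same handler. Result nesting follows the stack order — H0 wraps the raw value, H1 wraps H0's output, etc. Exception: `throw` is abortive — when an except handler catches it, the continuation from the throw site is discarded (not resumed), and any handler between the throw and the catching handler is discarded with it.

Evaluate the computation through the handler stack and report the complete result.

Answer: [4, 0, 0]

Working:
emit(4) @ H0 ⇒ out+=4
emit(0) @ H0 ⇒ out+=0
H0 returns [4, 0, 0]
H1 returns [4, 0, 0]
= [4, 0, 0]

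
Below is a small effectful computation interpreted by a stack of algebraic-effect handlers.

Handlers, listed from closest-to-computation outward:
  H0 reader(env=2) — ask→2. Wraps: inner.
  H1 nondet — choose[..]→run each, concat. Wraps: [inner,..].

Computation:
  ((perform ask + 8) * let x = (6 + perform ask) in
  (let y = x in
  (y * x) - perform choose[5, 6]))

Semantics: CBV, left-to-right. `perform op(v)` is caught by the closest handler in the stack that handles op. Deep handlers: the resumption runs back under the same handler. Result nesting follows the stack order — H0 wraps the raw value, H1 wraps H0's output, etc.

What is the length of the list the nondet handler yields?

Step-by-step:
ask @ H0 ⇒ 2
ask @ H0 ⇒ 2
choose[5, 6] @ H1
  branch[0] choose=5:
    H0 returns 590
    H1 returns [590]
  branch[1] choose=6:
    H0 returns 580
    H1 returns [580]
= [590, 580]

Answer: 2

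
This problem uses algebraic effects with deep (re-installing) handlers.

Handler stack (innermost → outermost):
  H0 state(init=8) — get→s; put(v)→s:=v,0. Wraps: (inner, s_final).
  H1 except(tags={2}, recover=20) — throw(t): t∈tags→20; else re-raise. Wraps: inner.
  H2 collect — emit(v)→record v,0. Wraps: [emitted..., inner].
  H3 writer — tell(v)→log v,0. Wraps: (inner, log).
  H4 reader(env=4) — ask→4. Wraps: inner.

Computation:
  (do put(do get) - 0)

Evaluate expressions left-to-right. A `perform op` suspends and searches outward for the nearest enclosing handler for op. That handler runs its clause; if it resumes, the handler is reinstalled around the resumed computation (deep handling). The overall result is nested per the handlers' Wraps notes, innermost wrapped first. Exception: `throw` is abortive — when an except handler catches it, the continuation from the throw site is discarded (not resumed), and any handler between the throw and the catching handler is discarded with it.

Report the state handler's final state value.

Answer: 8

Evaluation trace:
get @ H0 ⇒ 8
put(8) @ H0 ⇒ s:=8
H0 returns (0, 8)
H1 returns (0, 8)
H2 returns [(0, 8)]
H3 returns ([(0, 8)], ())
H4 returns ([(0, 8)], ())
= ([(0, 8)], ())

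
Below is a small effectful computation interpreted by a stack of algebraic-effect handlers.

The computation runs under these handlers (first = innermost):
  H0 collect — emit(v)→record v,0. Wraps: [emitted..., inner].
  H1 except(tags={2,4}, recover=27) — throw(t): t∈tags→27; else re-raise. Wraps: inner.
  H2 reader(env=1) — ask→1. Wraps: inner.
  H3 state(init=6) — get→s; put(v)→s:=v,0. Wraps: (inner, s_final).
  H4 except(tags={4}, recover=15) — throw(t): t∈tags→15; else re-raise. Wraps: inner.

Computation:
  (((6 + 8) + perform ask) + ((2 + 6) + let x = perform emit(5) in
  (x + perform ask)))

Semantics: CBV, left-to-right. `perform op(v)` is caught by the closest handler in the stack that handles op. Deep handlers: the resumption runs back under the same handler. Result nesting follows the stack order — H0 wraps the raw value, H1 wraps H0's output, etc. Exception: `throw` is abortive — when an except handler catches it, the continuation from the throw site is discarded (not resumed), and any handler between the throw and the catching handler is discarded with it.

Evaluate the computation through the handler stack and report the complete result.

Answer: ([5, 24], 6)

Step-by-step:
ask @ H2 ⇒ 1
emit(5) @ H0 ⇒ out+=5
ask @ H2 ⇒ 1
H0 returns [5, 24]
H1 returns [5, 24]
H2 returns [5, 24]
H3 returns ([5, 24], 6)
H4 returns ([5, 24], 6)
= ([5, 24], 6)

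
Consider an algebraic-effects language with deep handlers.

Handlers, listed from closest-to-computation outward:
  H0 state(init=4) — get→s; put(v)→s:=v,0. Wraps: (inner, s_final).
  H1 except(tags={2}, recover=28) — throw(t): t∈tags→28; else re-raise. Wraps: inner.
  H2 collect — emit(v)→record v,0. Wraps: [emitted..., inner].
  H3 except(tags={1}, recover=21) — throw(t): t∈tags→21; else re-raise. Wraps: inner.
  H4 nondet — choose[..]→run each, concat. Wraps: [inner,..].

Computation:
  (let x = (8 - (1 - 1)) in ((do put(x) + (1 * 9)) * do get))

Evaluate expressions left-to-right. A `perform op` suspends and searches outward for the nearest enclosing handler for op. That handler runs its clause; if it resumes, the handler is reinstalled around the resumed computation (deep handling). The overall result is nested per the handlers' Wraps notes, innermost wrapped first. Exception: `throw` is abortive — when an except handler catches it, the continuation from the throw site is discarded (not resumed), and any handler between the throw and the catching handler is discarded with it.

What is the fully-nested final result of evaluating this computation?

Answer: [[(72, 8)]]

Working:
put(8) @ H0 ⇒ s:=8
get @ H0 ⇒ 8
H0 returns (72, 8)
H1 returns (72, 8)
H2 returns [(72, 8)]
H3 returns [(72, 8)]
H4 returns [[(72, 8)]]
= [[(72, 8)]]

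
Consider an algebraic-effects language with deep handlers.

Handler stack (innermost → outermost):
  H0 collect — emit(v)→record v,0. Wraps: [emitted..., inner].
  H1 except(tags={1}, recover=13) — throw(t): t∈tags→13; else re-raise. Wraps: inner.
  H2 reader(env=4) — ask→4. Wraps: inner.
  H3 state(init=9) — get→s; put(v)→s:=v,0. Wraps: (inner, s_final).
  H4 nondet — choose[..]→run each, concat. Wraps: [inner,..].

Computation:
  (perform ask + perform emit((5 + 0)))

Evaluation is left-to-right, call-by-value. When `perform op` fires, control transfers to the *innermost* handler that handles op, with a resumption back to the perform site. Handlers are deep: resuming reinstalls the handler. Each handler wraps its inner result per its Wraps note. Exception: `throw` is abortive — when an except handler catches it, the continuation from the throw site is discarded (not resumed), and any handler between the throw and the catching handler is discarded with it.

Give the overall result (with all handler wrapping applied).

Working:
ask @ H2 ⇒ 4
emit(5) @ H0 ⇒ out+=5
H0 returns [5, 4]
H1 returns [5, 4]
H2 returns [5, 4]
H3 returns ([5, 4], 9)
H4 returns [([5, 4], 9)]
= [([5, 4], 9)]

Answer: [([5, 4], 9)]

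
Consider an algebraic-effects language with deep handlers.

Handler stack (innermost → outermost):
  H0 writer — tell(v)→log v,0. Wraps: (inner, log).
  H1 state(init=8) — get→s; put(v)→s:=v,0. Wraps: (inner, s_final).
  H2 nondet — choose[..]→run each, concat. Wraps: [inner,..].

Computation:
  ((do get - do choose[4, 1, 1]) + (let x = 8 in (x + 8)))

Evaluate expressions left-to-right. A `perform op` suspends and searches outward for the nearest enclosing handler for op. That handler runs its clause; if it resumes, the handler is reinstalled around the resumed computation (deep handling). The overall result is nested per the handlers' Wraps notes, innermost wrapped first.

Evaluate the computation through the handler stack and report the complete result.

Answer: [((20, ()), 8), ((23, ()), 8), ((23, ()), 8)]

Step-by-step:
get @ H1 ⇒ 8
choose[4, 1, 1] @ H2
  branch[0] choose=4:
    H0 returns (20, ())
    H1 returns ((20, ()), 8)
    H2 returns [((20, ()), 8)]
  branch[1] choose=1:
    H0 returns (23, ())
    H1 returns ((23, ()), 8)
    H2 returns [((23, ()), 8)]
  branch[2] choose=1:
    H0 returns (23, ())
    H1 returns ((23, ()), 8)
    H2 returns [((23, ()), 8)]
= [((20, ()), 8), ((23, ()), 8), ((23, ()), 8)]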